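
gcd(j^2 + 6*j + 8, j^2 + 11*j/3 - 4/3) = j + 4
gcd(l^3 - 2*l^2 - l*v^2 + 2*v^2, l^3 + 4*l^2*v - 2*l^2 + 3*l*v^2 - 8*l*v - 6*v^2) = l^2 + l*v - 2*l - 2*v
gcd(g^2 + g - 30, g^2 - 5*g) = g - 5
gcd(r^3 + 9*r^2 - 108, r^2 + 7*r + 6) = r + 6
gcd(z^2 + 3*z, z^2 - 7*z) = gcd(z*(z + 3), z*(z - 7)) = z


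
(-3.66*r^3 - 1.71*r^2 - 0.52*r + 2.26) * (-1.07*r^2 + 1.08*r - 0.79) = 3.9162*r^5 - 2.1231*r^4 + 1.601*r^3 - 1.6289*r^2 + 2.8516*r - 1.7854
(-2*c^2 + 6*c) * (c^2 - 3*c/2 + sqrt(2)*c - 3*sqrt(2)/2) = -2*c^4 - 2*sqrt(2)*c^3 + 9*c^3 - 9*c^2 + 9*sqrt(2)*c^2 - 9*sqrt(2)*c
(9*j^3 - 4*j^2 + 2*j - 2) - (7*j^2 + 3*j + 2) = 9*j^3 - 11*j^2 - j - 4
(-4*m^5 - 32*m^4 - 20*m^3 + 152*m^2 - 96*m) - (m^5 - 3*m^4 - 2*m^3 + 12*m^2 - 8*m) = -5*m^5 - 29*m^4 - 18*m^3 + 140*m^2 - 88*m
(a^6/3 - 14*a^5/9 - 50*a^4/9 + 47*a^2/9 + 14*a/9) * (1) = a^6/3 - 14*a^5/9 - 50*a^4/9 + 47*a^2/9 + 14*a/9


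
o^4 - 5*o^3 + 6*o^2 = o^2*(o - 3)*(o - 2)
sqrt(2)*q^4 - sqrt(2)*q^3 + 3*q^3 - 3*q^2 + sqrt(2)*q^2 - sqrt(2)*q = q*(q - 1)*(q + sqrt(2))*(sqrt(2)*q + 1)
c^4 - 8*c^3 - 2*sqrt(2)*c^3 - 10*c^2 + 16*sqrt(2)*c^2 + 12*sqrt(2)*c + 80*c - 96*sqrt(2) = (c - 8)*(c - 3*sqrt(2))*(c - sqrt(2))*(c + 2*sqrt(2))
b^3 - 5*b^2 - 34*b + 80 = (b - 8)*(b - 2)*(b + 5)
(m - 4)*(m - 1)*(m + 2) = m^3 - 3*m^2 - 6*m + 8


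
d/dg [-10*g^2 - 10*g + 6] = -20*g - 10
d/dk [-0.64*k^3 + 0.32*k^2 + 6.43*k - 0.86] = -1.92*k^2 + 0.64*k + 6.43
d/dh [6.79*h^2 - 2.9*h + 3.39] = 13.58*h - 2.9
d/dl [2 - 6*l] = -6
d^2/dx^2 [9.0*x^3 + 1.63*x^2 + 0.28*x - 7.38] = 54.0*x + 3.26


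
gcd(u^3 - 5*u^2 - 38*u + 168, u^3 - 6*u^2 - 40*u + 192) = u^2 + 2*u - 24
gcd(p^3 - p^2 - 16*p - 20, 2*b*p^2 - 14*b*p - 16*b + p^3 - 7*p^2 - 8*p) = 1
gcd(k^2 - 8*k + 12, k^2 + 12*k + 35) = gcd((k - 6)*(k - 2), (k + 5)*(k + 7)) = 1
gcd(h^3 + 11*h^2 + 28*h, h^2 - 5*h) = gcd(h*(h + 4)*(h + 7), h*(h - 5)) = h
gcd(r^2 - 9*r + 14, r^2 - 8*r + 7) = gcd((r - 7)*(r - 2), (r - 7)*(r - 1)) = r - 7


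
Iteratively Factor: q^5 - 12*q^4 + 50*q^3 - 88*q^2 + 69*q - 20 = (q - 4)*(q^4 - 8*q^3 + 18*q^2 - 16*q + 5) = (q - 4)*(q - 1)*(q^3 - 7*q^2 + 11*q - 5) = (q - 5)*(q - 4)*(q - 1)*(q^2 - 2*q + 1) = (q - 5)*(q - 4)*(q - 1)^2*(q - 1)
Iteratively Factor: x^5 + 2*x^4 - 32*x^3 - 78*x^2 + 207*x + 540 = (x + 4)*(x^4 - 2*x^3 - 24*x^2 + 18*x + 135) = (x + 3)*(x + 4)*(x^3 - 5*x^2 - 9*x + 45) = (x - 5)*(x + 3)*(x + 4)*(x^2 - 9) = (x - 5)*(x - 3)*(x + 3)*(x + 4)*(x + 3)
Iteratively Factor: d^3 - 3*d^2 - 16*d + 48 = (d - 4)*(d^2 + d - 12) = (d - 4)*(d + 4)*(d - 3)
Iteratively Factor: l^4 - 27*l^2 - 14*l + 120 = (l - 2)*(l^3 + 2*l^2 - 23*l - 60) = (l - 2)*(l + 3)*(l^2 - l - 20) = (l - 2)*(l + 3)*(l + 4)*(l - 5)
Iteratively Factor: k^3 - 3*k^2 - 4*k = (k + 1)*(k^2 - 4*k) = (k - 4)*(k + 1)*(k)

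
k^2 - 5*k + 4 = (k - 4)*(k - 1)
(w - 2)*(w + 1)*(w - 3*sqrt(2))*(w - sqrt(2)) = w^4 - 4*sqrt(2)*w^3 - w^3 + 4*w^2 + 4*sqrt(2)*w^2 - 6*w + 8*sqrt(2)*w - 12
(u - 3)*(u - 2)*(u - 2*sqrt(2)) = u^3 - 5*u^2 - 2*sqrt(2)*u^2 + 6*u + 10*sqrt(2)*u - 12*sqrt(2)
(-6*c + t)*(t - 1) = -6*c*t + 6*c + t^2 - t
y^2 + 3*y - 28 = (y - 4)*(y + 7)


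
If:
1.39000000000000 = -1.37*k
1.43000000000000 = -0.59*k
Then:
No Solution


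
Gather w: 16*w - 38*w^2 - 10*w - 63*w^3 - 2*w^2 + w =-63*w^3 - 40*w^2 + 7*w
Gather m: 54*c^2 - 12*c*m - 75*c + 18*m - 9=54*c^2 - 75*c + m*(18 - 12*c) - 9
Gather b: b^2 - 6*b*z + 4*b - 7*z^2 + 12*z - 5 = b^2 + b*(4 - 6*z) - 7*z^2 + 12*z - 5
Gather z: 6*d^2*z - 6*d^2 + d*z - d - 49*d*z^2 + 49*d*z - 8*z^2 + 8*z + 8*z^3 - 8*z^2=-6*d^2 - d + 8*z^3 + z^2*(-49*d - 16) + z*(6*d^2 + 50*d + 8)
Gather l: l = l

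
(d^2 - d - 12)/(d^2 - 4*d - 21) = (d - 4)/(d - 7)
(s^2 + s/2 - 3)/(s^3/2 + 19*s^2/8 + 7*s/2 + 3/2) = 4*(2*s - 3)/(4*s^2 + 11*s + 6)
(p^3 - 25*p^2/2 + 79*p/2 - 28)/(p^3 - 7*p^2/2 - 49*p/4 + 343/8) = 4*(p^2 - 9*p + 8)/(4*p^2 - 49)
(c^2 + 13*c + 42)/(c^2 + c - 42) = (c + 6)/(c - 6)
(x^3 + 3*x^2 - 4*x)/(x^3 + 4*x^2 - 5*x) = (x + 4)/(x + 5)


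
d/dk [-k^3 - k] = -3*k^2 - 1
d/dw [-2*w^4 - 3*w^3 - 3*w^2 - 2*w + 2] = -8*w^3 - 9*w^2 - 6*w - 2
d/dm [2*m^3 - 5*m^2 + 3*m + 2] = 6*m^2 - 10*m + 3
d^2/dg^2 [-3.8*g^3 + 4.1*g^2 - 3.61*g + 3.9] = 8.2 - 22.8*g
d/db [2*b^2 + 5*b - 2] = 4*b + 5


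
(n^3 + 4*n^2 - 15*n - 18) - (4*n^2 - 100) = n^3 - 15*n + 82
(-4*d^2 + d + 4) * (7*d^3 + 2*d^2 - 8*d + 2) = -28*d^5 - d^4 + 62*d^3 - 8*d^2 - 30*d + 8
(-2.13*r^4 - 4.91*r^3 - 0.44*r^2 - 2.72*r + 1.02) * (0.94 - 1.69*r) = 3.5997*r^5 + 6.2957*r^4 - 3.8718*r^3 + 4.1832*r^2 - 4.2806*r + 0.9588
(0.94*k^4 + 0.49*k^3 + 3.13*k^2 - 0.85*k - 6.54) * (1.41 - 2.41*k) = -2.2654*k^5 + 0.1445*k^4 - 6.8524*k^3 + 6.4618*k^2 + 14.5629*k - 9.2214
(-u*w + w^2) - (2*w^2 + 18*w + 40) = -u*w - w^2 - 18*w - 40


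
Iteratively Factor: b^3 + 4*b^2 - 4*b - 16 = (b + 4)*(b^2 - 4) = (b + 2)*(b + 4)*(b - 2)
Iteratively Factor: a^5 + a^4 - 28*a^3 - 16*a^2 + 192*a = (a - 3)*(a^4 + 4*a^3 - 16*a^2 - 64*a) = (a - 3)*(a + 4)*(a^3 - 16*a) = (a - 3)*(a + 4)^2*(a^2 - 4*a) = a*(a - 3)*(a + 4)^2*(a - 4)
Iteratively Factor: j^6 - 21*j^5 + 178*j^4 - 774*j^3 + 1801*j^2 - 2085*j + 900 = (j - 4)*(j^5 - 17*j^4 + 110*j^3 - 334*j^2 + 465*j - 225) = (j - 4)*(j - 3)*(j^4 - 14*j^3 + 68*j^2 - 130*j + 75) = (j - 4)*(j - 3)*(j - 1)*(j^3 - 13*j^2 + 55*j - 75) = (j - 4)*(j - 3)^2*(j - 1)*(j^2 - 10*j + 25) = (j - 5)*(j - 4)*(j - 3)^2*(j - 1)*(j - 5)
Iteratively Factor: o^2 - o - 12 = (o - 4)*(o + 3)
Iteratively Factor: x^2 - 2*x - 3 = (x - 3)*(x + 1)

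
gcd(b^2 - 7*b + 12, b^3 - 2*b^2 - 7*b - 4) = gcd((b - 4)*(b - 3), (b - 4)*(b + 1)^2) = b - 4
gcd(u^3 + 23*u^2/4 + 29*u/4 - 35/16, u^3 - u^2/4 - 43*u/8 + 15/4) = u + 5/2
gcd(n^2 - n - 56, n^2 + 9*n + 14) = n + 7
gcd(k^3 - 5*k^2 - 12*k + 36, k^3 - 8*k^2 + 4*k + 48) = k - 6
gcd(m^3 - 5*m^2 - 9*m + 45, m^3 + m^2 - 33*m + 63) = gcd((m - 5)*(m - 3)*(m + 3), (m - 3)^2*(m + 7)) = m - 3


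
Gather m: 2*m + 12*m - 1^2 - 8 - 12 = 14*m - 21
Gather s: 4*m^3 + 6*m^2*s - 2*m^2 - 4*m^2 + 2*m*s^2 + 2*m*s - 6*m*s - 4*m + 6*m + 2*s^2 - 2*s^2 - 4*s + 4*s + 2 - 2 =4*m^3 - 6*m^2 + 2*m*s^2 + 2*m + s*(6*m^2 - 4*m)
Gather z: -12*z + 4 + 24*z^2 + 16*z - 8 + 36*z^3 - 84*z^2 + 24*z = 36*z^3 - 60*z^2 + 28*z - 4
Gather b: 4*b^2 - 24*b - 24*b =4*b^2 - 48*b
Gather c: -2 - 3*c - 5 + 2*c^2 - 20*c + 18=2*c^2 - 23*c + 11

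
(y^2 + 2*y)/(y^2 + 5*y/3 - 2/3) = 3*y/(3*y - 1)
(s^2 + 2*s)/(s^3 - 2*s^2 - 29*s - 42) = s/(s^2 - 4*s - 21)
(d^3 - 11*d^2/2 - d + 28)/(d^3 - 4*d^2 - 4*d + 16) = (d - 7/2)/(d - 2)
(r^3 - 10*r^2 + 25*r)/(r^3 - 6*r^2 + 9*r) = (r^2 - 10*r + 25)/(r^2 - 6*r + 9)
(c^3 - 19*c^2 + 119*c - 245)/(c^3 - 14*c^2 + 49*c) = (c - 5)/c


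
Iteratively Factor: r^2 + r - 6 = (r - 2)*(r + 3)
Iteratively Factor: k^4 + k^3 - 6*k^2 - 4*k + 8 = (k + 2)*(k^3 - k^2 - 4*k + 4) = (k - 1)*(k + 2)*(k^2 - 4) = (k - 2)*(k - 1)*(k + 2)*(k + 2)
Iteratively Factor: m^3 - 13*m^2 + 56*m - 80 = (m - 5)*(m^2 - 8*m + 16) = (m - 5)*(m - 4)*(m - 4)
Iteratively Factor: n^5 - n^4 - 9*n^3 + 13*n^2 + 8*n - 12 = (n - 1)*(n^4 - 9*n^2 + 4*n + 12) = (n - 1)*(n + 1)*(n^3 - n^2 - 8*n + 12) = (n - 2)*(n - 1)*(n + 1)*(n^2 + n - 6) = (n - 2)^2*(n - 1)*(n + 1)*(n + 3)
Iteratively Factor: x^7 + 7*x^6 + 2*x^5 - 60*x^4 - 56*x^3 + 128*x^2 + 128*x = (x + 1)*(x^6 + 6*x^5 - 4*x^4 - 56*x^3 + 128*x) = (x + 1)*(x + 4)*(x^5 + 2*x^4 - 12*x^3 - 8*x^2 + 32*x) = (x + 1)*(x + 2)*(x + 4)*(x^4 - 12*x^2 + 16*x) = (x - 2)*(x + 1)*(x + 2)*(x + 4)*(x^3 + 2*x^2 - 8*x) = x*(x - 2)*(x + 1)*(x + 2)*(x + 4)*(x^2 + 2*x - 8) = x*(x - 2)*(x + 1)*(x + 2)*(x + 4)^2*(x - 2)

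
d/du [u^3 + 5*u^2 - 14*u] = 3*u^2 + 10*u - 14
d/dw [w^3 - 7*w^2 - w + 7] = 3*w^2 - 14*w - 1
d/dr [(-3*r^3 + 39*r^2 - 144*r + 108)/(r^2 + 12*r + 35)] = 3*(-r^4 - 24*r^3 + 99*r^2 + 838*r - 2112)/(r^4 + 24*r^3 + 214*r^2 + 840*r + 1225)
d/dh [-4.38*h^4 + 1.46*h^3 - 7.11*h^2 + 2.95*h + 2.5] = -17.52*h^3 + 4.38*h^2 - 14.22*h + 2.95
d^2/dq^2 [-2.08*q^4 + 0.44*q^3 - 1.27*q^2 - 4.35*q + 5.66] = -24.96*q^2 + 2.64*q - 2.54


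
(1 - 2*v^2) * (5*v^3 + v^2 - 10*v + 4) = -10*v^5 - 2*v^4 + 25*v^3 - 7*v^2 - 10*v + 4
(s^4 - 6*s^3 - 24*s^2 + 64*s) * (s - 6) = s^5 - 12*s^4 + 12*s^3 + 208*s^2 - 384*s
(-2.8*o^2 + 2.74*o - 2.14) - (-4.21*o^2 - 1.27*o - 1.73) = 1.41*o^2 + 4.01*o - 0.41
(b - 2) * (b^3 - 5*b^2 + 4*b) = b^4 - 7*b^3 + 14*b^2 - 8*b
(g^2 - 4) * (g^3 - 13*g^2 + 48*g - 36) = g^5 - 13*g^4 + 44*g^3 + 16*g^2 - 192*g + 144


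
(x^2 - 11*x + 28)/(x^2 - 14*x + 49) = (x - 4)/(x - 7)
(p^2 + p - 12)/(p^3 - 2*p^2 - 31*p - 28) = (p - 3)/(p^2 - 6*p - 7)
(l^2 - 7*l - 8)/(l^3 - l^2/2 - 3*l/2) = 2*(l - 8)/(l*(2*l - 3))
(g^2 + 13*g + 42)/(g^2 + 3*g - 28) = (g + 6)/(g - 4)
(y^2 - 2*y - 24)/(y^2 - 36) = (y + 4)/(y + 6)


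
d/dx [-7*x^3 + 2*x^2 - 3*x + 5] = -21*x^2 + 4*x - 3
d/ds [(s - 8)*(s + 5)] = 2*s - 3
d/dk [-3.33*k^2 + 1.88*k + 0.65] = 1.88 - 6.66*k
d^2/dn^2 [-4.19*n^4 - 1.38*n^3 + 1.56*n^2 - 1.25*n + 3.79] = -50.28*n^2 - 8.28*n + 3.12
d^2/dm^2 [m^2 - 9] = 2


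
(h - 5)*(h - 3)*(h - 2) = h^3 - 10*h^2 + 31*h - 30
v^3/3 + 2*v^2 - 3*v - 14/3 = (v/3 + 1/3)*(v - 2)*(v + 7)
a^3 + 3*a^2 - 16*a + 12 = (a - 2)*(a - 1)*(a + 6)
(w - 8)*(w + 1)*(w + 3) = w^3 - 4*w^2 - 29*w - 24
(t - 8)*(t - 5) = t^2 - 13*t + 40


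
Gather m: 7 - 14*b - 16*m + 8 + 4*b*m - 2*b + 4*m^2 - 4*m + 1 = -16*b + 4*m^2 + m*(4*b - 20) + 16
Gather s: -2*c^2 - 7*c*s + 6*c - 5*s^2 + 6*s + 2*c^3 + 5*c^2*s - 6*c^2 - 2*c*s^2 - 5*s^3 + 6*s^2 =2*c^3 - 8*c^2 + 6*c - 5*s^3 + s^2*(1 - 2*c) + s*(5*c^2 - 7*c + 6)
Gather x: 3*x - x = 2*x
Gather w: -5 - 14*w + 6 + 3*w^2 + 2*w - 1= 3*w^2 - 12*w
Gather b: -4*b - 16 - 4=-4*b - 20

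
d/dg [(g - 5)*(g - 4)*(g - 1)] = 3*g^2 - 20*g + 29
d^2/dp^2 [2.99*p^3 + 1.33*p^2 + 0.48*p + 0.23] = 17.94*p + 2.66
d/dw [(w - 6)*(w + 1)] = 2*w - 5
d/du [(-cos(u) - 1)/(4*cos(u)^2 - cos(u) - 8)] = (4*sin(u)^2 - 8*cos(u) - 11)*sin(u)/(-4*cos(u)^2 + cos(u) + 8)^2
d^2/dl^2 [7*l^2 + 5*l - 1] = 14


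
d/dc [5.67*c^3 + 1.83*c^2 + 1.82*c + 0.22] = 17.01*c^2 + 3.66*c + 1.82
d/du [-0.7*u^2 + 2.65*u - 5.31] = 2.65 - 1.4*u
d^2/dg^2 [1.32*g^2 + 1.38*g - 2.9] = 2.64000000000000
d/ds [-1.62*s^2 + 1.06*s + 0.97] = 1.06 - 3.24*s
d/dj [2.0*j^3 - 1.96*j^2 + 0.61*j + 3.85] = 6.0*j^2 - 3.92*j + 0.61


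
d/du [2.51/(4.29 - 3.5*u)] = 8.785/(3.5*u - 4.29)^2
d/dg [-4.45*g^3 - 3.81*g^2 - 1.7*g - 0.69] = -13.35*g^2 - 7.62*g - 1.7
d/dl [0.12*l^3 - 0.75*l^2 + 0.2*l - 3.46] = 0.36*l^2 - 1.5*l + 0.2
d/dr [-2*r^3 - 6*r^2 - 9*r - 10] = -6*r^2 - 12*r - 9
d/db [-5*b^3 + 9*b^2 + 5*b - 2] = -15*b^2 + 18*b + 5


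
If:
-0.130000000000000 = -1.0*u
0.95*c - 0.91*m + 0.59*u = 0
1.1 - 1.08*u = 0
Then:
No Solution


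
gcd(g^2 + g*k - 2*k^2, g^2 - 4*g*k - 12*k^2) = g + 2*k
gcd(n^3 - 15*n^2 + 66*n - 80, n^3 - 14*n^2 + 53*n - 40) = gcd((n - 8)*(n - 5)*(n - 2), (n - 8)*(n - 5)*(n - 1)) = n^2 - 13*n + 40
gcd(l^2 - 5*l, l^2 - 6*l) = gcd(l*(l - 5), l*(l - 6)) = l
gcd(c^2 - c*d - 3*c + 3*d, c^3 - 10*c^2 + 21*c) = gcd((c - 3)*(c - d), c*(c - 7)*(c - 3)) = c - 3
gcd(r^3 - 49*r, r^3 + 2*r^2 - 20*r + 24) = 1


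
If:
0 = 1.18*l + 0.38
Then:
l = -0.32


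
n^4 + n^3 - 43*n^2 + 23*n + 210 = (n - 5)*(n - 3)*(n + 2)*(n + 7)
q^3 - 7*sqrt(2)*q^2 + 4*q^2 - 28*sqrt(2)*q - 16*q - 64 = (q + 4)*(q - 8*sqrt(2))*(q + sqrt(2))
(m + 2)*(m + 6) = m^2 + 8*m + 12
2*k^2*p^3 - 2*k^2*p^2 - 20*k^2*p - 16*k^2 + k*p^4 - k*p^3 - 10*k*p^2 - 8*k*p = (2*k + p)*(p - 4)*(p + 2)*(k*p + k)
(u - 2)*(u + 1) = u^2 - u - 2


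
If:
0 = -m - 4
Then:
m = -4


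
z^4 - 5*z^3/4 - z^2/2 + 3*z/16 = z*(z - 3/2)*(z - 1/4)*(z + 1/2)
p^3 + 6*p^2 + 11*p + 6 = (p + 1)*(p + 2)*(p + 3)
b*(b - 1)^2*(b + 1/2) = b^4 - 3*b^3/2 + b/2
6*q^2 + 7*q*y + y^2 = (q + y)*(6*q + y)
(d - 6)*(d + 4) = d^2 - 2*d - 24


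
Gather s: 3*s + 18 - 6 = 3*s + 12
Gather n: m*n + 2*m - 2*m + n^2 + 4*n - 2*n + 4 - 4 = n^2 + n*(m + 2)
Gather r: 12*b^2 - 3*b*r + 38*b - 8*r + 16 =12*b^2 + 38*b + r*(-3*b - 8) + 16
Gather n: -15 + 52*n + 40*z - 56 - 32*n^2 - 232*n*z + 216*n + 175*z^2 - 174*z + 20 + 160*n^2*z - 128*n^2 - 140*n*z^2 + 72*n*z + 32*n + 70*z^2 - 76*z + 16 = n^2*(160*z - 160) + n*(-140*z^2 - 160*z + 300) + 245*z^2 - 210*z - 35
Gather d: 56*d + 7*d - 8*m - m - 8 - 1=63*d - 9*m - 9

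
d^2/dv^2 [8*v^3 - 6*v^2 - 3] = 48*v - 12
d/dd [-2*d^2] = -4*d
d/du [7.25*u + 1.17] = 7.25000000000000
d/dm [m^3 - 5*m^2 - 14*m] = 3*m^2 - 10*m - 14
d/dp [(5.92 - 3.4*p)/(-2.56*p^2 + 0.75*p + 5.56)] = (-8.704*p^2 + 30.3104*p - 23.344)/(6.5536*p^4 - 3.84*p^3 - 27.9047*p^2 + 8.34*p + 30.9136)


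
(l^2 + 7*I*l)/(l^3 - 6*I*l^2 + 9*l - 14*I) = l*(l + 7*I)/(l^3 - 6*I*l^2 + 9*l - 14*I)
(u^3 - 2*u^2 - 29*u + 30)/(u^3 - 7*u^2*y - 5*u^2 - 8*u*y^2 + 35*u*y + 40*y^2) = (u^3 - 2*u^2 - 29*u + 30)/(u^3 - 7*u^2*y - 5*u^2 - 8*u*y^2 + 35*u*y + 40*y^2)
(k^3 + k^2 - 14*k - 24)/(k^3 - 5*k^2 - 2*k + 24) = (k + 3)/(k - 3)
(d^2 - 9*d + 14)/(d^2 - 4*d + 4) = (d - 7)/(d - 2)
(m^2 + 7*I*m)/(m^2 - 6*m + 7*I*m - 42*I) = m/(m - 6)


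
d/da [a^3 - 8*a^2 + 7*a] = 3*a^2 - 16*a + 7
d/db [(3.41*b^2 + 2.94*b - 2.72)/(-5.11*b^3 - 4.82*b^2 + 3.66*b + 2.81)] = (17.4251*b^4 + 30.0468*b^3 - 15.0462*b^2 - 7.0566*b + 18.2166)/(26.1121*b^6 + 49.2604*b^5 - 14.1728*b^4 - 64.0006*b^3 - 13.6928*b^2 + 20.5692*b + 7.8961)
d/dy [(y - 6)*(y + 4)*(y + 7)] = 3*y^2 + 10*y - 38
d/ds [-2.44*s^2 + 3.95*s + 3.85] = 3.95 - 4.88*s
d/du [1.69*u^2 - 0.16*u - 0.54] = 3.38*u - 0.16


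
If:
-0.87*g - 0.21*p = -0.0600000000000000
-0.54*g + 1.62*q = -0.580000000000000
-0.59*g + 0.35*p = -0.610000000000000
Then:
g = 0.35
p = -1.16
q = -0.24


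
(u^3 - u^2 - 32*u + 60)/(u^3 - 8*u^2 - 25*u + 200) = (u^2 + 4*u - 12)/(u^2 - 3*u - 40)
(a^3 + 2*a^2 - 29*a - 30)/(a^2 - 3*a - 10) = (a^2 + 7*a + 6)/(a + 2)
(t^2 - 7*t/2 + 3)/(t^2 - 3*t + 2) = (t - 3/2)/(t - 1)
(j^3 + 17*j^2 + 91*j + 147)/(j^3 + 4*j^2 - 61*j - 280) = (j^2 + 10*j + 21)/(j^2 - 3*j - 40)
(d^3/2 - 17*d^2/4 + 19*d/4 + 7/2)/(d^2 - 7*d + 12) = (2*d^3 - 17*d^2 + 19*d + 14)/(4*(d^2 - 7*d + 12))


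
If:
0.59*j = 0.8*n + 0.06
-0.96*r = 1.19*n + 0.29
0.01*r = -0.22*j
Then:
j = 0.01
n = -0.07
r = -0.22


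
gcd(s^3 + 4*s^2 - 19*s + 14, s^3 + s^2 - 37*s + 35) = s^2 + 6*s - 7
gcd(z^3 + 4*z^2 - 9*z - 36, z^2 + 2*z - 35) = 1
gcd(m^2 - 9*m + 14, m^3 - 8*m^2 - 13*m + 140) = m - 7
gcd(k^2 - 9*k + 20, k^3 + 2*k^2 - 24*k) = k - 4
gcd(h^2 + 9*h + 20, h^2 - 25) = h + 5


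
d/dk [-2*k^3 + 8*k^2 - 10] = 2*k*(8 - 3*k)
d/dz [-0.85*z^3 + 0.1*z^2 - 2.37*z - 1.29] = -2.55*z^2 + 0.2*z - 2.37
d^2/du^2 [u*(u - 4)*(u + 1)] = 6*u - 6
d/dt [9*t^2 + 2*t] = 18*t + 2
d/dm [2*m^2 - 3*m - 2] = 4*m - 3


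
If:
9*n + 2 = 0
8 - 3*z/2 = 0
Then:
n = -2/9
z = 16/3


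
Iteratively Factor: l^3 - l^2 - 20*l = (l - 5)*(l^2 + 4*l) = (l - 5)*(l + 4)*(l)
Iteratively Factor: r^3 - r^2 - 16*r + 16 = (r + 4)*(r^2 - 5*r + 4) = (r - 1)*(r + 4)*(r - 4)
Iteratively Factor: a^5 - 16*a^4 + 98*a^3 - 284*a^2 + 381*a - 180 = (a - 5)*(a^4 - 11*a^3 + 43*a^2 - 69*a + 36) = (a - 5)*(a - 3)*(a^3 - 8*a^2 + 19*a - 12) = (a - 5)*(a - 3)*(a - 1)*(a^2 - 7*a + 12) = (a - 5)*(a - 4)*(a - 3)*(a - 1)*(a - 3)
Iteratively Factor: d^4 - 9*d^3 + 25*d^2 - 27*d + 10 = (d - 2)*(d^3 - 7*d^2 + 11*d - 5) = (d - 5)*(d - 2)*(d^2 - 2*d + 1) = (d - 5)*(d - 2)*(d - 1)*(d - 1)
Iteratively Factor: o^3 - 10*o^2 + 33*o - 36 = (o - 3)*(o^2 - 7*o + 12) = (o - 3)^2*(o - 4)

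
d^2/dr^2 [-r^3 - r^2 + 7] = -6*r - 2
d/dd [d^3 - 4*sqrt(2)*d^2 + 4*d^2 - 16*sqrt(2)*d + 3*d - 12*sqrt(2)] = 3*d^2 - 8*sqrt(2)*d + 8*d - 16*sqrt(2) + 3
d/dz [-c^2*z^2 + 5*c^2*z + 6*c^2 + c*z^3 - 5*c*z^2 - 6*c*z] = c*(-2*c*z + 5*c + 3*z^2 - 10*z - 6)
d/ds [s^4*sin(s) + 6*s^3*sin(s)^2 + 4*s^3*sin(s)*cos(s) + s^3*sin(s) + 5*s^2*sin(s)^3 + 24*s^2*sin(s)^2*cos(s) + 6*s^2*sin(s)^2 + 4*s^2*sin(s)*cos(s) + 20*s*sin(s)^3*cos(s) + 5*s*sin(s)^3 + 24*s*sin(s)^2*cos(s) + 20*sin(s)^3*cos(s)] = s^4*cos(s) - 8*s^3*sin(s)^2 + 12*s^3*sin(s)*cos(s) + 4*s^3*sin(s) + s^3*cos(s) + 4*s^3 - 72*s^2*sin(s)^3 + 15*s^2*sin(s)^2*cos(s) + 10*s^2*sin(s)^2 + 24*s^2*sin(s)*cos(s) + 51*s^2*sin(s) + 4*s^2 - 80*s*sin(s)^4 - 62*s*sin(s)^3 + 63*s*sin(s)^2*cos(s) + 72*s*sin(s)^2 + 8*s*sin(s)*cos(s) + 48*s*sin(s) - 80*sin(s)^4 + 20*sin(s)^3*cos(s) + 5*sin(s)^3 + 24*sin(s)^2*cos(s) + 60*sin(s)^2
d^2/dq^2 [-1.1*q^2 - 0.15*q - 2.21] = -2.20000000000000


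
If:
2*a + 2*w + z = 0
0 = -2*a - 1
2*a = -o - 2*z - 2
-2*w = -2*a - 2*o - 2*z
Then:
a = -1/2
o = 7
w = 5/2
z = -4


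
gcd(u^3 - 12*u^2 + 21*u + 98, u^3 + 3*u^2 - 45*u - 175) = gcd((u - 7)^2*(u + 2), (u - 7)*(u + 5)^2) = u - 7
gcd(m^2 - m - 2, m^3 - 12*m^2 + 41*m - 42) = m - 2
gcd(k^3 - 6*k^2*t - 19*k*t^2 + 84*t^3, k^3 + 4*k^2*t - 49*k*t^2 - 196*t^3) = -k^2 + 3*k*t + 28*t^2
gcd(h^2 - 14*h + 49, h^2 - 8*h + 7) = h - 7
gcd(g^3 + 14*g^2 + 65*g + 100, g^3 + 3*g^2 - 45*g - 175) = g^2 + 10*g + 25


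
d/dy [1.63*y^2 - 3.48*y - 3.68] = 3.26*y - 3.48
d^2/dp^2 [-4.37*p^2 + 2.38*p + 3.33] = -8.74000000000000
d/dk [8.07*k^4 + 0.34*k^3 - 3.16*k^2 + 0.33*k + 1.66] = 32.28*k^3 + 1.02*k^2 - 6.32*k + 0.33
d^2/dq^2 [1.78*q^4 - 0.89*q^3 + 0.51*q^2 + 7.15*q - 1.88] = 21.36*q^2 - 5.34*q + 1.02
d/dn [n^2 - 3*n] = 2*n - 3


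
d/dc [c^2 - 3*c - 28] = 2*c - 3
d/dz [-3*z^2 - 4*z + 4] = -6*z - 4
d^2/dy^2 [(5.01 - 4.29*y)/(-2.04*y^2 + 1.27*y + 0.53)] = ((31.3374 - 52.5096*y)*(-2.04*y^2 + 1.27*y + 0.53) - (4.08*y - 1.27)*(4.29*y - 5.01)*(8.16*y - 2.54))/(-2.04*y^2 + 1.27*y + 0.53)^3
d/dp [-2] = 0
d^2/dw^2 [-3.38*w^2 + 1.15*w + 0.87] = -6.76000000000000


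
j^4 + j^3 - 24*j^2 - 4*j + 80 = (j - 4)*(j - 2)*(j + 2)*(j + 5)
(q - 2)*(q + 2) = q^2 - 4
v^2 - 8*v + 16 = (v - 4)^2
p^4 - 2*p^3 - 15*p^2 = p^2*(p - 5)*(p + 3)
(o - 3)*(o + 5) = o^2 + 2*o - 15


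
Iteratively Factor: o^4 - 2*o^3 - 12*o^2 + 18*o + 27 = (o + 3)*(o^3 - 5*o^2 + 3*o + 9) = (o + 1)*(o + 3)*(o^2 - 6*o + 9) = (o - 3)*(o + 1)*(o + 3)*(o - 3)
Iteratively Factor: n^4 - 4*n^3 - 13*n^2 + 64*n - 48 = (n - 1)*(n^3 - 3*n^2 - 16*n + 48) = (n - 1)*(n + 4)*(n^2 - 7*n + 12) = (n - 4)*(n - 1)*(n + 4)*(n - 3)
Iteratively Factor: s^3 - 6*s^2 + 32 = (s + 2)*(s^2 - 8*s + 16) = (s - 4)*(s + 2)*(s - 4)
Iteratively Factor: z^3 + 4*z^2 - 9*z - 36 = (z - 3)*(z^2 + 7*z + 12) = (z - 3)*(z + 3)*(z + 4)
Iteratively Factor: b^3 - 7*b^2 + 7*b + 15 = (b + 1)*(b^2 - 8*b + 15) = (b - 3)*(b + 1)*(b - 5)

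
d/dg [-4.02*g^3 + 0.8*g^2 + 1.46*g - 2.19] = -12.06*g^2 + 1.6*g + 1.46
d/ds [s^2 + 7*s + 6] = 2*s + 7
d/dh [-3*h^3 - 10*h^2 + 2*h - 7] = -9*h^2 - 20*h + 2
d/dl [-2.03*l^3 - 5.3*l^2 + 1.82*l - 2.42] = -6.09*l^2 - 10.6*l + 1.82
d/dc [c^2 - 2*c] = 2*c - 2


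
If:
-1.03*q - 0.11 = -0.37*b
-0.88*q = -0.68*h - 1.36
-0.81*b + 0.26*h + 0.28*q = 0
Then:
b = -1.00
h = -2.60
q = -0.46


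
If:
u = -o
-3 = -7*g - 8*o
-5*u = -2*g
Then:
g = 15/19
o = -6/19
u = 6/19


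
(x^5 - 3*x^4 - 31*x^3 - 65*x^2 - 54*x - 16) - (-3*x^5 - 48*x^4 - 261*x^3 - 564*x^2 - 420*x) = 4*x^5 + 45*x^4 + 230*x^3 + 499*x^2 + 366*x - 16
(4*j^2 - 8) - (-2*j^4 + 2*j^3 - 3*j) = 2*j^4 - 2*j^3 + 4*j^2 + 3*j - 8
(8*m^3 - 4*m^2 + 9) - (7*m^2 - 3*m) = 8*m^3 - 11*m^2 + 3*m + 9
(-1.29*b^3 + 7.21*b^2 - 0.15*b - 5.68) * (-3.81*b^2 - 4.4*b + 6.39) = 4.9149*b^5 - 21.7941*b^4 - 39.3956*b^3 + 68.3727*b^2 + 24.0335*b - 36.2952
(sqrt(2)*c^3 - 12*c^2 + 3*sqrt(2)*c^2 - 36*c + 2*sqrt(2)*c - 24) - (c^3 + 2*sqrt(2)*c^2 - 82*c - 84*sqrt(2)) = -c^3 + sqrt(2)*c^3 - 12*c^2 + sqrt(2)*c^2 + 2*sqrt(2)*c + 46*c - 24 + 84*sqrt(2)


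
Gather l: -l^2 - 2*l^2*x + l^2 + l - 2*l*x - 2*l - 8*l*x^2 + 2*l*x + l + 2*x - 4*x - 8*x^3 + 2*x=-2*l^2*x - 8*l*x^2 - 8*x^3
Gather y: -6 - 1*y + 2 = -y - 4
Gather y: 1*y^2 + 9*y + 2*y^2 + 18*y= 3*y^2 + 27*y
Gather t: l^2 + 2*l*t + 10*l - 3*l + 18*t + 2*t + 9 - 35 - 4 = l^2 + 7*l + t*(2*l + 20) - 30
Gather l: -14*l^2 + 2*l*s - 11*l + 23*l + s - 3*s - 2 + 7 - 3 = -14*l^2 + l*(2*s + 12) - 2*s + 2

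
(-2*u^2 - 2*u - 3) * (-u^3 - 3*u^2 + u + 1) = 2*u^5 + 8*u^4 + 7*u^3 + 5*u^2 - 5*u - 3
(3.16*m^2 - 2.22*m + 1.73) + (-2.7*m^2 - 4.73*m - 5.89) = 0.46*m^2 - 6.95*m - 4.16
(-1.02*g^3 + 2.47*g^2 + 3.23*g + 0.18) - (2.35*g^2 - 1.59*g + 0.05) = -1.02*g^3 + 0.12*g^2 + 4.82*g + 0.13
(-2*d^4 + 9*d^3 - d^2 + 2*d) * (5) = -10*d^4 + 45*d^3 - 5*d^2 + 10*d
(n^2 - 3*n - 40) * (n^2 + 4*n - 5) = n^4 + n^3 - 57*n^2 - 145*n + 200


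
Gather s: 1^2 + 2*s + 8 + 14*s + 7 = 16*s + 16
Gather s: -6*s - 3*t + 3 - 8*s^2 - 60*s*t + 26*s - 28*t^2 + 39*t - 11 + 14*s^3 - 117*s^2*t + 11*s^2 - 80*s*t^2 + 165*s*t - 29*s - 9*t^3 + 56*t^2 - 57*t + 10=14*s^3 + s^2*(3 - 117*t) + s*(-80*t^2 + 105*t - 9) - 9*t^3 + 28*t^2 - 21*t + 2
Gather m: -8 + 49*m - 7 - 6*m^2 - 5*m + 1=-6*m^2 + 44*m - 14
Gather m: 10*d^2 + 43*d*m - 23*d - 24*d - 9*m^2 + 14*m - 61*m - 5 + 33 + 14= 10*d^2 - 47*d - 9*m^2 + m*(43*d - 47) + 42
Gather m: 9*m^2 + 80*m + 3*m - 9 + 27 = 9*m^2 + 83*m + 18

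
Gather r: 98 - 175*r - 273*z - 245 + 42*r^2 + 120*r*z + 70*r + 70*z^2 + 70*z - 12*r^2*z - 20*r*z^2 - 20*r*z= r^2*(42 - 12*z) + r*(-20*z^2 + 100*z - 105) + 70*z^2 - 203*z - 147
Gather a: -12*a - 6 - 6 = -12*a - 12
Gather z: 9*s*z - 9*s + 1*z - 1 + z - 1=-9*s + z*(9*s + 2) - 2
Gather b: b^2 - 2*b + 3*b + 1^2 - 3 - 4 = b^2 + b - 6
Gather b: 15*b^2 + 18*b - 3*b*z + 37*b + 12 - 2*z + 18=15*b^2 + b*(55 - 3*z) - 2*z + 30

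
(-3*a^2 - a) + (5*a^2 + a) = 2*a^2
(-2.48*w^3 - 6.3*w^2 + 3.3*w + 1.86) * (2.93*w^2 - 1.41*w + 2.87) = -7.2664*w^5 - 14.9622*w^4 + 11.4344*w^3 - 17.2842*w^2 + 6.8484*w + 5.3382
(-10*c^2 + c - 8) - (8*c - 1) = -10*c^2 - 7*c - 7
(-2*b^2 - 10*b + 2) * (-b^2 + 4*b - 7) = 2*b^4 + 2*b^3 - 28*b^2 + 78*b - 14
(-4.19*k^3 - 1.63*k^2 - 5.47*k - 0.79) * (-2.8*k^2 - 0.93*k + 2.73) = 11.732*k^5 + 8.4607*k^4 + 5.3932*k^3 + 2.8492*k^2 - 14.1984*k - 2.1567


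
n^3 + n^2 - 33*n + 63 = (n - 3)^2*(n + 7)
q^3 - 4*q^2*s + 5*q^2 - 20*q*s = q*(q + 5)*(q - 4*s)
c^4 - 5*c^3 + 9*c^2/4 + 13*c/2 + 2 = (c - 4)*(c - 2)*(c + 1/2)^2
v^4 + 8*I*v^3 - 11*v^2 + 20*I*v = v*(v - I)*(v + 4*I)*(v + 5*I)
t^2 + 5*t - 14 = (t - 2)*(t + 7)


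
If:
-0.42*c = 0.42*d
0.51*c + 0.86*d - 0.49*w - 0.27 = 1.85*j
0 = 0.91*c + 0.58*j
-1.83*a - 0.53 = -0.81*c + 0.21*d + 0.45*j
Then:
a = 0.181056466302368*w - 0.189851678376269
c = 0.191962174940898*w + 0.105775075987842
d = -0.191962174940898*w - 0.105775075987842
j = -0.301182033096927*w - 0.165957446808511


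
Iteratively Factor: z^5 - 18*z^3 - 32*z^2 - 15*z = (z + 1)*(z^4 - z^3 - 17*z^2 - 15*z) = (z + 1)^2*(z^3 - 2*z^2 - 15*z) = (z - 5)*(z + 1)^2*(z^2 + 3*z) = z*(z - 5)*(z + 1)^2*(z + 3)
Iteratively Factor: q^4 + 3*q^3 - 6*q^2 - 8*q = (q - 2)*(q^3 + 5*q^2 + 4*q) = q*(q - 2)*(q^2 + 5*q + 4) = q*(q - 2)*(q + 1)*(q + 4)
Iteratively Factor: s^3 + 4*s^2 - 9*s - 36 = (s - 3)*(s^2 + 7*s + 12) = (s - 3)*(s + 3)*(s + 4)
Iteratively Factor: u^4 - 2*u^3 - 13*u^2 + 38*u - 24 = (u - 2)*(u^3 - 13*u + 12) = (u - 3)*(u - 2)*(u^2 + 3*u - 4) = (u - 3)*(u - 2)*(u - 1)*(u + 4)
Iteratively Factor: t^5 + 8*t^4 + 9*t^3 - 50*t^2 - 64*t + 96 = (t - 1)*(t^4 + 9*t^3 + 18*t^2 - 32*t - 96) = (t - 1)*(t + 3)*(t^3 + 6*t^2 - 32) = (t - 2)*(t - 1)*(t + 3)*(t^2 + 8*t + 16) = (t - 2)*(t - 1)*(t + 3)*(t + 4)*(t + 4)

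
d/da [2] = 0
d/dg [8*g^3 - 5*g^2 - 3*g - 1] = 24*g^2 - 10*g - 3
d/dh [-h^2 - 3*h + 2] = -2*h - 3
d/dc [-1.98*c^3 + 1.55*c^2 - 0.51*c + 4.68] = -5.94*c^2 + 3.1*c - 0.51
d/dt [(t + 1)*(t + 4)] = 2*t + 5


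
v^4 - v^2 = v^2*(v - 1)*(v + 1)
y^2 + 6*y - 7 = (y - 1)*(y + 7)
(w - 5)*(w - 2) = w^2 - 7*w + 10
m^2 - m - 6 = (m - 3)*(m + 2)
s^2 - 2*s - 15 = (s - 5)*(s + 3)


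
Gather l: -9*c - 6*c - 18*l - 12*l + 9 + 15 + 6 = -15*c - 30*l + 30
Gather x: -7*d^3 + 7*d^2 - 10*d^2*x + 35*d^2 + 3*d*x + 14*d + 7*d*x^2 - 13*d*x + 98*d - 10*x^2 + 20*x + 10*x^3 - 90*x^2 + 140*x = -7*d^3 + 42*d^2 + 112*d + 10*x^3 + x^2*(7*d - 100) + x*(-10*d^2 - 10*d + 160)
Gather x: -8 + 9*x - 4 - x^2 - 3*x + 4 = -x^2 + 6*x - 8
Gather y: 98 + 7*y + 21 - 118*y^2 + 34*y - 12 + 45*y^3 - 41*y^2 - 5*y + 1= 45*y^3 - 159*y^2 + 36*y + 108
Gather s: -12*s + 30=30 - 12*s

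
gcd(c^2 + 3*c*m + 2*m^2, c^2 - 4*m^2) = c + 2*m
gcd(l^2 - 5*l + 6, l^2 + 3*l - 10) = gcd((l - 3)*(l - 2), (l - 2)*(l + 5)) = l - 2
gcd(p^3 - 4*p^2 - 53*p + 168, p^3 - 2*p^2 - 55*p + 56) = p^2 - p - 56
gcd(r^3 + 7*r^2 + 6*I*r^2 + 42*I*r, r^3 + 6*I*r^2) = r^2 + 6*I*r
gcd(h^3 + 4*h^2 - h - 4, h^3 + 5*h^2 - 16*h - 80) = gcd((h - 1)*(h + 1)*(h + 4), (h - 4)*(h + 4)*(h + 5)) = h + 4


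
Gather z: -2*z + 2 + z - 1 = 1 - z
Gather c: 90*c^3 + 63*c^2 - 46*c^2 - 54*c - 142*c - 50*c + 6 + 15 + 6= 90*c^3 + 17*c^2 - 246*c + 27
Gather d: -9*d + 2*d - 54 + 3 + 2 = -7*d - 49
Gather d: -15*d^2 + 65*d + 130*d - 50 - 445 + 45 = -15*d^2 + 195*d - 450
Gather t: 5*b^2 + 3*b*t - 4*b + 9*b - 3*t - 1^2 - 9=5*b^2 + 5*b + t*(3*b - 3) - 10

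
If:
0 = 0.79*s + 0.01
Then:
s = -0.01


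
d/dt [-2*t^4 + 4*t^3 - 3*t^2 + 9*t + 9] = -8*t^3 + 12*t^2 - 6*t + 9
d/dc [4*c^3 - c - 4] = 12*c^2 - 1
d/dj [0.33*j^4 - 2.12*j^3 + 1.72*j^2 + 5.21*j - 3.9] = 1.32*j^3 - 6.36*j^2 + 3.44*j + 5.21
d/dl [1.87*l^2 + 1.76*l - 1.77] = 3.74*l + 1.76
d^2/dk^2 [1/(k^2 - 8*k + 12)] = 2*(-k^2 + 8*k + 4*(k - 4)^2 - 12)/(k^2 - 8*k + 12)^3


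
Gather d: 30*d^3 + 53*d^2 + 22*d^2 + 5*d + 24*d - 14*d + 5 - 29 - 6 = 30*d^3 + 75*d^2 + 15*d - 30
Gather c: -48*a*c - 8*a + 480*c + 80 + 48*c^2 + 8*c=-8*a + 48*c^2 + c*(488 - 48*a) + 80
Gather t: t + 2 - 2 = t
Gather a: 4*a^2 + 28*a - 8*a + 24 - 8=4*a^2 + 20*a + 16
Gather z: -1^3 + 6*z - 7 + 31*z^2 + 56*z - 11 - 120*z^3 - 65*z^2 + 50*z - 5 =-120*z^3 - 34*z^2 + 112*z - 24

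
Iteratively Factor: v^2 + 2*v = (v + 2)*(v)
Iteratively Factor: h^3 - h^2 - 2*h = (h + 1)*(h^2 - 2*h) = h*(h + 1)*(h - 2)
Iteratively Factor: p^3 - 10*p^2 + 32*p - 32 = (p - 2)*(p^2 - 8*p + 16) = (p - 4)*(p - 2)*(p - 4)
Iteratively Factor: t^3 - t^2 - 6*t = (t + 2)*(t^2 - 3*t) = (t - 3)*(t + 2)*(t)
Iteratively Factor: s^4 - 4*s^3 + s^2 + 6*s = (s - 2)*(s^3 - 2*s^2 - 3*s) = (s - 2)*(s + 1)*(s^2 - 3*s) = (s - 3)*(s - 2)*(s + 1)*(s)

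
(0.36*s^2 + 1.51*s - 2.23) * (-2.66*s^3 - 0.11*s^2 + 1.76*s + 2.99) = -0.9576*s^5 - 4.0562*s^4 + 6.3993*s^3 + 3.9793*s^2 + 0.5901*s - 6.6677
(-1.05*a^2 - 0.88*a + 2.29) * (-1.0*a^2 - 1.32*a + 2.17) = 1.05*a^4 + 2.266*a^3 - 3.4069*a^2 - 4.9324*a + 4.9693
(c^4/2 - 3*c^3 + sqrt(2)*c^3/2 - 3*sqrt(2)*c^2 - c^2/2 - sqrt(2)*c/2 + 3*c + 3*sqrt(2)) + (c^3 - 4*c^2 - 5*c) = c^4/2 - 2*c^3 + sqrt(2)*c^3/2 - 9*c^2/2 - 3*sqrt(2)*c^2 - 2*c - sqrt(2)*c/2 + 3*sqrt(2)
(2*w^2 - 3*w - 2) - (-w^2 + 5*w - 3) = 3*w^2 - 8*w + 1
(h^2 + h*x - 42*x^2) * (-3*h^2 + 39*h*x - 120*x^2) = -3*h^4 + 36*h^3*x + 45*h^2*x^2 - 1758*h*x^3 + 5040*x^4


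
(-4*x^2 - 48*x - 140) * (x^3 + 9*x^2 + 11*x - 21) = -4*x^5 - 84*x^4 - 616*x^3 - 1704*x^2 - 532*x + 2940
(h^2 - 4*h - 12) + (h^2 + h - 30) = 2*h^2 - 3*h - 42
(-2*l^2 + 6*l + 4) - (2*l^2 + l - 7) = -4*l^2 + 5*l + 11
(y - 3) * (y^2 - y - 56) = y^3 - 4*y^2 - 53*y + 168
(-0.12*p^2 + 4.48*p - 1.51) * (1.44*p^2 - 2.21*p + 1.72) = -0.1728*p^4 + 6.7164*p^3 - 12.2816*p^2 + 11.0427*p - 2.5972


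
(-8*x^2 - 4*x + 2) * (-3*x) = 24*x^3 + 12*x^2 - 6*x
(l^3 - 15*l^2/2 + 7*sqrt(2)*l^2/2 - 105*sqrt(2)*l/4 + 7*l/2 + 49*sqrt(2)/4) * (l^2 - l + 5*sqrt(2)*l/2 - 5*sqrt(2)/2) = l^5 - 17*l^4/2 + 6*sqrt(2)*l^4 - 51*sqrt(2)*l^3 + 57*l^3/2 - 609*l^2/4 + 66*sqrt(2)*l^2 - 21*sqrt(2)*l + 385*l/2 - 245/4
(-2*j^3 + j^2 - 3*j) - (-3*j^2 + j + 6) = -2*j^3 + 4*j^2 - 4*j - 6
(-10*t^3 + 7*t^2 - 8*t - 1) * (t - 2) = -10*t^4 + 27*t^3 - 22*t^2 + 15*t + 2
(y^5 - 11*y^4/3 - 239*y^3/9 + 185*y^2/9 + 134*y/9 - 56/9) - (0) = y^5 - 11*y^4/3 - 239*y^3/9 + 185*y^2/9 + 134*y/9 - 56/9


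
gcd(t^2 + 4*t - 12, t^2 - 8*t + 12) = t - 2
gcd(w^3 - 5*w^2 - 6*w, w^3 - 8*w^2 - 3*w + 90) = w - 6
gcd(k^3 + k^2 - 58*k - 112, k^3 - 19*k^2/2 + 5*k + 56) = k^2 - 6*k - 16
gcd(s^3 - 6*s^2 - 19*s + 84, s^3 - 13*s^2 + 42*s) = s - 7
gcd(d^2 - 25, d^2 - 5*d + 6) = 1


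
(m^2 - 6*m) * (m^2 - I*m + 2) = m^4 - 6*m^3 - I*m^3 + 2*m^2 + 6*I*m^2 - 12*m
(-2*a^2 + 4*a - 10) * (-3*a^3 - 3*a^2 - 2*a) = 6*a^5 - 6*a^4 + 22*a^3 + 22*a^2 + 20*a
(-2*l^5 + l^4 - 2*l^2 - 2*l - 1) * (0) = 0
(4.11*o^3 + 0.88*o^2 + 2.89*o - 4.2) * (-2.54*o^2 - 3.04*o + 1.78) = -10.4394*o^5 - 14.7296*o^4 - 2.7*o^3 + 3.4488*o^2 + 17.9122*o - 7.476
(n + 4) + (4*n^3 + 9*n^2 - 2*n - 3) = 4*n^3 + 9*n^2 - n + 1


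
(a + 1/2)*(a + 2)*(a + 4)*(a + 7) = a^4 + 27*a^3/2 + 113*a^2/2 + 81*a + 28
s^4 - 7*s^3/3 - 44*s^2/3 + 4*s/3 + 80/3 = (s - 5)*(s - 4/3)*(s + 2)^2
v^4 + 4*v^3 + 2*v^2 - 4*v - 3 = (v - 1)*(v + 1)^2*(v + 3)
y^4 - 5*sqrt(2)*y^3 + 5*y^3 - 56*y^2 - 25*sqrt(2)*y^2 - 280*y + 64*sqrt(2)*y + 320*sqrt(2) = (y + 5)*(y - 8*sqrt(2))*(y - sqrt(2))*(y + 4*sqrt(2))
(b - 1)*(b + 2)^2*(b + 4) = b^4 + 7*b^3 + 12*b^2 - 4*b - 16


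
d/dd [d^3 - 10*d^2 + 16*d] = 3*d^2 - 20*d + 16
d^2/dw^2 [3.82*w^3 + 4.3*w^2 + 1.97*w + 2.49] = 22.92*w + 8.6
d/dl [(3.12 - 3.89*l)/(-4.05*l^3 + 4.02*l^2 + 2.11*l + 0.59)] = (-31.509*l^3 + 53.5458*l^2 - 25.0848*l - 8.8783)/(16.4025*l^6 - 32.562*l^5 - 0.930600000000002*l^4 + 12.1854*l^3 + 9.1957*l^2 + 2.4898*l + 0.3481)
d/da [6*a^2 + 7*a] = 12*a + 7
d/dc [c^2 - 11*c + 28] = 2*c - 11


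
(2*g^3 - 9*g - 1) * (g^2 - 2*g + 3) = 2*g^5 - 4*g^4 - 3*g^3 + 17*g^2 - 25*g - 3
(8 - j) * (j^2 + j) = -j^3 + 7*j^2 + 8*j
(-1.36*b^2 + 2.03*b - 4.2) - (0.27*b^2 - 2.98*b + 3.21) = -1.63*b^2 + 5.01*b - 7.41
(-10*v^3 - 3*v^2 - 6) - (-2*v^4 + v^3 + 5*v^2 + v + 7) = 2*v^4 - 11*v^3 - 8*v^2 - v - 13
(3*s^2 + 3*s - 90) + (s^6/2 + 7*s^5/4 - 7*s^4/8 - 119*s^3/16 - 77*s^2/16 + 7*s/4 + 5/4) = s^6/2 + 7*s^5/4 - 7*s^4/8 - 119*s^3/16 - 29*s^2/16 + 19*s/4 - 355/4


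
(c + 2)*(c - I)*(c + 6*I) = c^3 + 2*c^2 + 5*I*c^2 + 6*c + 10*I*c + 12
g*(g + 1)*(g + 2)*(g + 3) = g^4 + 6*g^3 + 11*g^2 + 6*g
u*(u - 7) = u^2 - 7*u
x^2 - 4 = (x - 2)*(x + 2)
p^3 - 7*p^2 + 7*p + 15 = (p - 5)*(p - 3)*(p + 1)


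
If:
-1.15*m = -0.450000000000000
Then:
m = 0.39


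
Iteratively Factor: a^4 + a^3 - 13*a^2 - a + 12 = (a + 1)*(a^3 - 13*a + 12) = (a - 3)*(a + 1)*(a^2 + 3*a - 4) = (a - 3)*(a + 1)*(a + 4)*(a - 1)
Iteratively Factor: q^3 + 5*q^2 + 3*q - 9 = (q - 1)*(q^2 + 6*q + 9) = (q - 1)*(q + 3)*(q + 3)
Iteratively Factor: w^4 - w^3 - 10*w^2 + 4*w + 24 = (w + 2)*(w^3 - 3*w^2 - 4*w + 12) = (w - 3)*(w + 2)*(w^2 - 4) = (w - 3)*(w + 2)^2*(w - 2)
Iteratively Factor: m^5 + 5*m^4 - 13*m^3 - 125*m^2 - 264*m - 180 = (m + 2)*(m^4 + 3*m^3 - 19*m^2 - 87*m - 90) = (m + 2)*(m + 3)*(m^3 - 19*m - 30) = (m - 5)*(m + 2)*(m + 3)*(m^2 + 5*m + 6) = (m - 5)*(m + 2)*(m + 3)^2*(m + 2)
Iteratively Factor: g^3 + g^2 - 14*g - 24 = (g - 4)*(g^2 + 5*g + 6) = (g - 4)*(g + 3)*(g + 2)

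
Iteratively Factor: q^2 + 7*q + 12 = (q + 4)*(q + 3)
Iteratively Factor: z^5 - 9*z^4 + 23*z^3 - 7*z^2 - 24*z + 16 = (z - 4)*(z^4 - 5*z^3 + 3*z^2 + 5*z - 4) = (z - 4)*(z - 1)*(z^3 - 4*z^2 - z + 4) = (z - 4)*(z - 1)^2*(z^2 - 3*z - 4) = (z - 4)*(z - 1)^2*(z + 1)*(z - 4)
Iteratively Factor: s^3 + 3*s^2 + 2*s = (s + 2)*(s^2 + s) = (s + 1)*(s + 2)*(s)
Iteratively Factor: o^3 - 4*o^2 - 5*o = (o)*(o^2 - 4*o - 5) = o*(o + 1)*(o - 5)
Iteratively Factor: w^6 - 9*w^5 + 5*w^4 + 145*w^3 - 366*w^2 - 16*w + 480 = (w + 1)*(w^5 - 10*w^4 + 15*w^3 + 130*w^2 - 496*w + 480) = (w - 2)*(w + 1)*(w^4 - 8*w^3 - w^2 + 128*w - 240) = (w - 3)*(w - 2)*(w + 1)*(w^3 - 5*w^2 - 16*w + 80) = (w - 5)*(w - 3)*(w - 2)*(w + 1)*(w^2 - 16) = (w - 5)*(w - 3)*(w - 2)*(w + 1)*(w + 4)*(w - 4)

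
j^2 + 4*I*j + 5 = (j - I)*(j + 5*I)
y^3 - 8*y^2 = y^2*(y - 8)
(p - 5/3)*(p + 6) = p^2 + 13*p/3 - 10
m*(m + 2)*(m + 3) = m^3 + 5*m^2 + 6*m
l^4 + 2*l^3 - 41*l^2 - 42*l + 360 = (l - 5)*(l - 3)*(l + 4)*(l + 6)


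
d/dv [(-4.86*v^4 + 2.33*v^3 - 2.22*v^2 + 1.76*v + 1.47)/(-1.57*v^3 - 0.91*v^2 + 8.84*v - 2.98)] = (7.6302*v^6 + 8.8452*v^5 - 134.4929*v^4 + 104.652*v^3 - 31.9297*v^2 + 15.9066*v - 18.2396)/(2.4649*v^6 + 2.8574*v^5 - 26.9295*v^4 - 6.7316*v^3 + 83.5692*v^2 - 52.6864*v + 8.8804)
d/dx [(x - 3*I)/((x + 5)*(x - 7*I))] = ((-x + 3*I)*(x + 5) + (-x + 3*I)*(x - 7*I) + (x + 5)*(x - 7*I))/((x + 5)^2*(x - 7*I)^2)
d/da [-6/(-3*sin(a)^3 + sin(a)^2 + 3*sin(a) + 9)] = 6*(-9*sin(a)^2 + 2*sin(a) + 3)*cos(a)/(-3*sin(a)*cos(a)^2 + cos(a)^2 - 10)^2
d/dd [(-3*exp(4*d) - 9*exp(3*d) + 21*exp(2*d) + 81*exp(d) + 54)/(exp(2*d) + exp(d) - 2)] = 6*(-exp(3*d) + exp(2*d) + exp(d) - 9)*exp(d)/(exp(2*d) - 2*exp(d) + 1)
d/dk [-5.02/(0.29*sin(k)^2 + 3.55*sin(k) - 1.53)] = (2.9116*sin(k) + 17.821)*cos(k)/(0.29*sin(k)^2 + 3.55*sin(k) - 1.53)^2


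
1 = 1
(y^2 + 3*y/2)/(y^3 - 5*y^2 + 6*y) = (y + 3/2)/(y^2 - 5*y + 6)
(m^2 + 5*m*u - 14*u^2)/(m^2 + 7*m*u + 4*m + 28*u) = (m - 2*u)/(m + 4)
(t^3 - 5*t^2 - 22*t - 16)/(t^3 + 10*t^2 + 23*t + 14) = (t - 8)/(t + 7)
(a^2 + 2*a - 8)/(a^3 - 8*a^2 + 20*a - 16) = (a + 4)/(a^2 - 6*a + 8)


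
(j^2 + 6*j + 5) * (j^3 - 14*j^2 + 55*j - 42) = j^5 - 8*j^4 - 24*j^3 + 218*j^2 + 23*j - 210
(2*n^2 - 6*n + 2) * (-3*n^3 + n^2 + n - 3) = -6*n^5 + 20*n^4 - 10*n^3 - 10*n^2 + 20*n - 6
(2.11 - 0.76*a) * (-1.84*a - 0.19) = 1.3984*a^2 - 3.738*a - 0.4009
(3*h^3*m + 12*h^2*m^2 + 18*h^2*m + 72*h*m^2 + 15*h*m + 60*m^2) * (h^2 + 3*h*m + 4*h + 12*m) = 3*h^5*m + 21*h^4*m^2 + 30*h^4*m + 36*h^3*m^3 + 210*h^3*m^2 + 87*h^3*m + 360*h^2*m^3 + 609*h^2*m^2 + 60*h^2*m + 1044*h*m^3 + 420*h*m^2 + 720*m^3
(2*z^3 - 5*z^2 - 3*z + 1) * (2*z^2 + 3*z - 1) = 4*z^5 - 4*z^4 - 23*z^3 - 2*z^2 + 6*z - 1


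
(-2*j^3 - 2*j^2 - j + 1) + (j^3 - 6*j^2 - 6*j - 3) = -j^3 - 8*j^2 - 7*j - 2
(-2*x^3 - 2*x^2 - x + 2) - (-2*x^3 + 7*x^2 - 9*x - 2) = -9*x^2 + 8*x + 4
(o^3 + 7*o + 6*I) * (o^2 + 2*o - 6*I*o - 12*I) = o^5 + 2*o^4 - 6*I*o^4 + 7*o^3 - 12*I*o^3 + 14*o^2 - 36*I*o^2 + 36*o - 72*I*o + 72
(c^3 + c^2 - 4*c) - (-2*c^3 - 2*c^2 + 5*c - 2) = 3*c^3 + 3*c^2 - 9*c + 2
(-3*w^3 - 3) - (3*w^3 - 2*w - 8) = -6*w^3 + 2*w + 5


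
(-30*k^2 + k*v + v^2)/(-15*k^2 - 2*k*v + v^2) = (6*k + v)/(3*k + v)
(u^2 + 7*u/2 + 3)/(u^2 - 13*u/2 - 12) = (u + 2)/(u - 8)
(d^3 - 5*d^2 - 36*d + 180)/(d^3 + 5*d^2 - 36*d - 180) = (d - 5)/(d + 5)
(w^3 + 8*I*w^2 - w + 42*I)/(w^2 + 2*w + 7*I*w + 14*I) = (w^2 + I*w + 6)/(w + 2)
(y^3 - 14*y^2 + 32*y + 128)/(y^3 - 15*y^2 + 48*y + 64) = (y + 2)/(y + 1)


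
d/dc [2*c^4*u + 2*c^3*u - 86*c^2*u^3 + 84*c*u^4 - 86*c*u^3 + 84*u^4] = 2*u*(4*c^3 + 3*c^2 - 86*c*u^2 + 42*u^3 - 43*u^2)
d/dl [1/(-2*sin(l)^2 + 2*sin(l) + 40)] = (2*sin(l) - 1)*cos(l)/(2*(sin(l) + cos(l)^2 + 19)^2)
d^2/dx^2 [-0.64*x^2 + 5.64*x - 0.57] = -1.28000000000000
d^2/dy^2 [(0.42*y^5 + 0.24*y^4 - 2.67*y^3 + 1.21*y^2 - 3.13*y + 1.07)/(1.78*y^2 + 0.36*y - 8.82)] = (7.98436799999999*y^7 + 5.827008*y^6 - 117.11304*y^5 - 62.42832*y^4 + 535.350544*y^3 + 409.22904*y^2 - 1536.9588*y + 202.255344)/(5.639752*y^6 + 3.421872*y^5 - 83.1438*y^4 - 33.86448*y^3 + 411.9822*y^2 + 84.015792*y - 686.128968)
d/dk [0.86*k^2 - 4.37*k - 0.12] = 1.72*k - 4.37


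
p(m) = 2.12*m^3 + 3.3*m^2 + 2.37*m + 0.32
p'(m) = 6.36*m^2 + 6.6*m + 2.37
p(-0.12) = 0.08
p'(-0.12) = 1.67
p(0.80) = 5.41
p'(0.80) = 11.72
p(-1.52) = -3.10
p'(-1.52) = 7.03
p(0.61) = 3.47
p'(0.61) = 8.76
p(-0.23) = -0.08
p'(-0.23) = 1.19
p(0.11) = 0.62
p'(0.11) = 3.17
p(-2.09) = -9.57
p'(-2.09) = 16.36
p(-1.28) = -1.75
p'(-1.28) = 4.34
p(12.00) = 4167.32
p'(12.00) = 997.41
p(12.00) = 4167.32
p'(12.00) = 997.41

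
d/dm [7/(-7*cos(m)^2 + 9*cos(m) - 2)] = 7*(9 - 14*cos(m))*sin(m)/(7*cos(m)^2 - 9*cos(m) + 2)^2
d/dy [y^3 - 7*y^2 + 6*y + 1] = 3*y^2 - 14*y + 6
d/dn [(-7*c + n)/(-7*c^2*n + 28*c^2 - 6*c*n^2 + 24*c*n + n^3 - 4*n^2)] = (-c - 2*n + 4)/(c^2*n^2 - 8*c^2*n + 16*c^2 + 2*c*n^3 - 16*c*n^2 + 32*c*n + n^4 - 8*n^3 + 16*n^2)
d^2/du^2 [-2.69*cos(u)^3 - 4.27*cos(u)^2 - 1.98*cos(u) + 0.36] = 3.9975*cos(u) + 8.54*cos(2*u) + 6.0525*cos(3*u)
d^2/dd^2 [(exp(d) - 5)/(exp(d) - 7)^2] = exp(d)/(exp(d) - 7)^2 + 22*exp(2*d)/(exp(d) - 7)^4 - 70*exp(d)/(exp(d) - 7)^4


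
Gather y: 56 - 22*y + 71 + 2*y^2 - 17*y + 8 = 2*y^2 - 39*y + 135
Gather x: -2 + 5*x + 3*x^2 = 3*x^2 + 5*x - 2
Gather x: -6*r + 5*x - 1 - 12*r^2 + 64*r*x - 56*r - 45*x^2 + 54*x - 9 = -12*r^2 - 62*r - 45*x^2 + x*(64*r + 59) - 10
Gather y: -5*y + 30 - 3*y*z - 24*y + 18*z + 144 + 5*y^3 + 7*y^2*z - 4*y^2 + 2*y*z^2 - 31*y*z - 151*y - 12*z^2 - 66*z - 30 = 5*y^3 + y^2*(7*z - 4) + y*(2*z^2 - 34*z - 180) - 12*z^2 - 48*z + 144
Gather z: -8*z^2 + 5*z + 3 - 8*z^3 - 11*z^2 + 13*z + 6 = -8*z^3 - 19*z^2 + 18*z + 9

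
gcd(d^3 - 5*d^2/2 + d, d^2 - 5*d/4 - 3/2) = d - 2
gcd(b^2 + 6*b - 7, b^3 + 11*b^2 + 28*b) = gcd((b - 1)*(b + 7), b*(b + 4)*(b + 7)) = b + 7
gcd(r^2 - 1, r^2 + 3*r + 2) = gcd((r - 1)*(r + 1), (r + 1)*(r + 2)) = r + 1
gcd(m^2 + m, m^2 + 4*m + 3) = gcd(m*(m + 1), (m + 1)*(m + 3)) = m + 1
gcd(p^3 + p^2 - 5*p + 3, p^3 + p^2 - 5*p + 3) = p^3 + p^2 - 5*p + 3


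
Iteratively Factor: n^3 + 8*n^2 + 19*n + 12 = (n + 1)*(n^2 + 7*n + 12) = (n + 1)*(n + 3)*(n + 4)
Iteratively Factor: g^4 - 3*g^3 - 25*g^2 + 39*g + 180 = (g - 5)*(g^3 + 2*g^2 - 15*g - 36) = (g - 5)*(g + 3)*(g^2 - g - 12) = (g - 5)*(g - 4)*(g + 3)*(g + 3)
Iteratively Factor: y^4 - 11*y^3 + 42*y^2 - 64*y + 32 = (y - 2)*(y^3 - 9*y^2 + 24*y - 16) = (y - 4)*(y - 2)*(y^2 - 5*y + 4) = (y - 4)*(y - 2)*(y - 1)*(y - 4)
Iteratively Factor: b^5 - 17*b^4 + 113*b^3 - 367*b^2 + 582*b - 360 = (b - 3)*(b^4 - 14*b^3 + 71*b^2 - 154*b + 120) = (b - 5)*(b - 3)*(b^3 - 9*b^2 + 26*b - 24) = (b - 5)*(b - 3)*(b - 2)*(b^2 - 7*b + 12) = (b - 5)*(b - 4)*(b - 3)*(b - 2)*(b - 3)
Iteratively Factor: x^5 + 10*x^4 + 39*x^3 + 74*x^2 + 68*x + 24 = (x + 2)*(x^4 + 8*x^3 + 23*x^2 + 28*x + 12) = (x + 2)^2*(x^3 + 6*x^2 + 11*x + 6) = (x + 2)^3*(x^2 + 4*x + 3) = (x + 2)^3*(x + 3)*(x + 1)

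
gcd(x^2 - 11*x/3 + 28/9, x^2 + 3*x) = 1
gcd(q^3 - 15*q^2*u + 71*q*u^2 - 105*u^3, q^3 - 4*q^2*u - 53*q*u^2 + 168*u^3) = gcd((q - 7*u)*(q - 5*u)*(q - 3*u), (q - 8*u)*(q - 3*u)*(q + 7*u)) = q - 3*u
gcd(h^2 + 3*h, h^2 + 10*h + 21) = h + 3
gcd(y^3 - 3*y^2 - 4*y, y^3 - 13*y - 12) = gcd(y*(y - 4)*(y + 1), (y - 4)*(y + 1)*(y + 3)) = y^2 - 3*y - 4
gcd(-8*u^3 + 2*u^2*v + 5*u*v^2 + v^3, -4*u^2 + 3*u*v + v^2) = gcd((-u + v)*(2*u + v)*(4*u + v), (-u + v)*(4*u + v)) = 4*u^2 - 3*u*v - v^2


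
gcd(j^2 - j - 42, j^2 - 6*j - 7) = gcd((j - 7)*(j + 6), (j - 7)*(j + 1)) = j - 7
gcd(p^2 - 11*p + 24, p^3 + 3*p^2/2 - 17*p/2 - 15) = p - 3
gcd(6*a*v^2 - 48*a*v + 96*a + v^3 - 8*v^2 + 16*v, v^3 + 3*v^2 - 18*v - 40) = v - 4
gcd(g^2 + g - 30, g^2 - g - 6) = 1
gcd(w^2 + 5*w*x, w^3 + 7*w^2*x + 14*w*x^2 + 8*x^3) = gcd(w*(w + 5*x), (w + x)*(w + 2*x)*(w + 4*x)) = 1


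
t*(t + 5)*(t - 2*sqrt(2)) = t^3 - 2*sqrt(2)*t^2 + 5*t^2 - 10*sqrt(2)*t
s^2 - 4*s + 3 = (s - 3)*(s - 1)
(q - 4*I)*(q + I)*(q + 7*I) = q^3 + 4*I*q^2 + 25*q + 28*I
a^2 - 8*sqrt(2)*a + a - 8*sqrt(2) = (a + 1)*(a - 8*sqrt(2))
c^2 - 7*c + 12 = (c - 4)*(c - 3)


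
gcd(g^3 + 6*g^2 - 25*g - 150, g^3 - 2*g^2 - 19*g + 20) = g - 5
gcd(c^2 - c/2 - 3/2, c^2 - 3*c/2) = c - 3/2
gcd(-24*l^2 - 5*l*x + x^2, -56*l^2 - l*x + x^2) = -8*l + x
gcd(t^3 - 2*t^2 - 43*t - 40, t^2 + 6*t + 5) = t^2 + 6*t + 5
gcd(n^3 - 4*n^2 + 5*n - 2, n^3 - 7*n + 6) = n^2 - 3*n + 2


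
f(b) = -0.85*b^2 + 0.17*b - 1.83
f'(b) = 0.17 - 1.7*b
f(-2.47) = -7.44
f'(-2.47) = 4.37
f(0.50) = -1.96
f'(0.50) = -0.68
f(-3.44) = -12.47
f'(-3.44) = 6.02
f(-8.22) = -60.66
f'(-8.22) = 14.14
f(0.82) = -2.26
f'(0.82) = -1.22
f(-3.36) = -12.00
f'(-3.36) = 5.88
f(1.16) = -2.78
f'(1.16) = -1.80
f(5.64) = -27.91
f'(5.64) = -9.42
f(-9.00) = -72.21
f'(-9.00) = 15.47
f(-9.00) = -72.21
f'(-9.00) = 15.47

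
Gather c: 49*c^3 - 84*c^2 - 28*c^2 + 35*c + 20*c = 49*c^3 - 112*c^2 + 55*c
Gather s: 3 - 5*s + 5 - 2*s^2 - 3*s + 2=-2*s^2 - 8*s + 10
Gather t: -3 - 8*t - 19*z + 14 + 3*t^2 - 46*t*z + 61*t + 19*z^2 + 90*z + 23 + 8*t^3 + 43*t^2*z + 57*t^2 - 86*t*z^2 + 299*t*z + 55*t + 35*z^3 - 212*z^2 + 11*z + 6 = 8*t^3 + t^2*(43*z + 60) + t*(-86*z^2 + 253*z + 108) + 35*z^3 - 193*z^2 + 82*z + 40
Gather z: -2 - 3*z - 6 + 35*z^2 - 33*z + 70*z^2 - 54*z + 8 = 105*z^2 - 90*z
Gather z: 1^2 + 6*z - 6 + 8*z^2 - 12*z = 8*z^2 - 6*z - 5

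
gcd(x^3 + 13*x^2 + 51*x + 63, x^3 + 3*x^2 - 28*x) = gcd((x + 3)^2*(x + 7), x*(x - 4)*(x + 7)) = x + 7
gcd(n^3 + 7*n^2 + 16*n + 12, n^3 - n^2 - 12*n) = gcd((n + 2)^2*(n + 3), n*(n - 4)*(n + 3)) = n + 3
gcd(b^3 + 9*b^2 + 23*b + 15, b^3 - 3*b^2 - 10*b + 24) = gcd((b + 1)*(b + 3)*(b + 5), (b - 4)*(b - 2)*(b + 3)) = b + 3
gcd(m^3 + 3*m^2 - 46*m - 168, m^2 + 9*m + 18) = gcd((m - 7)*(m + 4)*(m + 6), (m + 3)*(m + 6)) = m + 6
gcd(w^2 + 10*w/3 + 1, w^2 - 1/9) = w + 1/3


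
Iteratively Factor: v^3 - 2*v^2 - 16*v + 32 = (v - 4)*(v^2 + 2*v - 8) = (v - 4)*(v - 2)*(v + 4)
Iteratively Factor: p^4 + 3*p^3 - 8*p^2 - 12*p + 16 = (p + 2)*(p^3 + p^2 - 10*p + 8) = (p - 1)*(p + 2)*(p^2 + 2*p - 8) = (p - 1)*(p + 2)*(p + 4)*(p - 2)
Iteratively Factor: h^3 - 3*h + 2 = (h - 1)*(h^2 + h - 2) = (h - 1)*(h + 2)*(h - 1)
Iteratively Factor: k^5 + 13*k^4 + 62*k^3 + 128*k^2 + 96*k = (k + 3)*(k^4 + 10*k^3 + 32*k^2 + 32*k) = (k + 3)*(k + 4)*(k^3 + 6*k^2 + 8*k) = (k + 3)*(k + 4)^2*(k^2 + 2*k) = (k + 2)*(k + 3)*(k + 4)^2*(k)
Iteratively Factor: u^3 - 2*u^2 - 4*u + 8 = (u - 2)*(u^2 - 4) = (u - 2)*(u + 2)*(u - 2)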